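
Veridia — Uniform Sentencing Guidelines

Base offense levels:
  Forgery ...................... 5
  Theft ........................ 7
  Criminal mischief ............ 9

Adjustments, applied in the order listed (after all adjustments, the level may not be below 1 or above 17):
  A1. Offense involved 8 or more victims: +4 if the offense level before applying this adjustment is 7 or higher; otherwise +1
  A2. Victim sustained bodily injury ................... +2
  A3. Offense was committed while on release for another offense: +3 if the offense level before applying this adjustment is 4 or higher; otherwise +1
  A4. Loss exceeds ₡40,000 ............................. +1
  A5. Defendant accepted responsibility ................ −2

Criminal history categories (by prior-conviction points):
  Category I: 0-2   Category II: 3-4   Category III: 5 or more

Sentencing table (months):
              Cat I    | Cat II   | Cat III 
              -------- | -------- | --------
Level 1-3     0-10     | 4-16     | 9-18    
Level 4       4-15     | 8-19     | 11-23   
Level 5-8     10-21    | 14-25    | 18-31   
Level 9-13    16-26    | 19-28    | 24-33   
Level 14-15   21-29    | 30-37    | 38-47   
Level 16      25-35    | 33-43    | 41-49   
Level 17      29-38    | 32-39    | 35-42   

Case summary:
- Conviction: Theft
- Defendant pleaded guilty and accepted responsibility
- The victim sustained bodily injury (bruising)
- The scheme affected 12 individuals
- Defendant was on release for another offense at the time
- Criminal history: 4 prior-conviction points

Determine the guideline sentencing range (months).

30-37 months

Base offense level for theft: 7.
A1 applies (level before this adjustment is 7 ≥ 7, so +4): 7 + 4 = 11.
A2 applies: 11 + 2 = 13.
A3 applies (level before this adjustment is 13 ≥ 4, so +3): 13 + 3 = 16.
A5 applies: 16 − 2 = 14.
Final offense level: 14.
Criminal history: 4 prior points → Category II (3-4).
Level 14 falls in the 14-15 band.
Grid: Level 14-15 × Category II = 30-37 months.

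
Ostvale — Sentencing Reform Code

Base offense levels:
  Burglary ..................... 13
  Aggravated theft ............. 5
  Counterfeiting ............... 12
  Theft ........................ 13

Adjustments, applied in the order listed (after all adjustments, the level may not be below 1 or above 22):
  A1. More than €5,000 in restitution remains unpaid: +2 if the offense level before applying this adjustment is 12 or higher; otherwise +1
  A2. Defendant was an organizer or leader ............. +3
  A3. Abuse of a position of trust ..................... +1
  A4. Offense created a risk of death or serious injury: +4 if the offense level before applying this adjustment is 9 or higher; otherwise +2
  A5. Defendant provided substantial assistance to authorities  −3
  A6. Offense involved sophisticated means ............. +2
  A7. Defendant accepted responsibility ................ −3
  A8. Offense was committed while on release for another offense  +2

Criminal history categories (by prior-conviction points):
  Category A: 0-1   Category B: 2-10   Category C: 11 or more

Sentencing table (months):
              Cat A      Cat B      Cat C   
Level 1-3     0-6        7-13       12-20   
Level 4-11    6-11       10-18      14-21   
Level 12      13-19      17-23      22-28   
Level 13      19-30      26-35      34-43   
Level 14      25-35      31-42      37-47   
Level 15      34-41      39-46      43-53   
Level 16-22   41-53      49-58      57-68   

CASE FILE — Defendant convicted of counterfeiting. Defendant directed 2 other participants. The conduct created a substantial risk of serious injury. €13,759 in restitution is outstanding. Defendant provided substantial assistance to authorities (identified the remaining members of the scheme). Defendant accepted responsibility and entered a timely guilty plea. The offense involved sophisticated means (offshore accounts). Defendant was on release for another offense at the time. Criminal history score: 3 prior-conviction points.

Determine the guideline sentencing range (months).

Base offense level for counterfeiting: 12.
A1 applies (level before this adjustment is 12 ≥ 12, so +2): 12 + 2 = 14.
A2 applies: 14 + 3 = 17.
A3 does not apply.
A4 applies (level before this adjustment is 17 ≥ 9, so +4): 17 + 4 = 21.
A5 applies: 21 − 3 = 18.
A6 applies: 18 + 2 = 20.
A7 applies: 20 − 3 = 17.
A8 applies: 17 + 2 = 19.
Final offense level: 19.
Criminal history: 3 prior points → Category B (2-10).
Level 19 falls in the 16-22 band.
Grid: Level 16-22 × Category B = 49-58 months.

49-58 months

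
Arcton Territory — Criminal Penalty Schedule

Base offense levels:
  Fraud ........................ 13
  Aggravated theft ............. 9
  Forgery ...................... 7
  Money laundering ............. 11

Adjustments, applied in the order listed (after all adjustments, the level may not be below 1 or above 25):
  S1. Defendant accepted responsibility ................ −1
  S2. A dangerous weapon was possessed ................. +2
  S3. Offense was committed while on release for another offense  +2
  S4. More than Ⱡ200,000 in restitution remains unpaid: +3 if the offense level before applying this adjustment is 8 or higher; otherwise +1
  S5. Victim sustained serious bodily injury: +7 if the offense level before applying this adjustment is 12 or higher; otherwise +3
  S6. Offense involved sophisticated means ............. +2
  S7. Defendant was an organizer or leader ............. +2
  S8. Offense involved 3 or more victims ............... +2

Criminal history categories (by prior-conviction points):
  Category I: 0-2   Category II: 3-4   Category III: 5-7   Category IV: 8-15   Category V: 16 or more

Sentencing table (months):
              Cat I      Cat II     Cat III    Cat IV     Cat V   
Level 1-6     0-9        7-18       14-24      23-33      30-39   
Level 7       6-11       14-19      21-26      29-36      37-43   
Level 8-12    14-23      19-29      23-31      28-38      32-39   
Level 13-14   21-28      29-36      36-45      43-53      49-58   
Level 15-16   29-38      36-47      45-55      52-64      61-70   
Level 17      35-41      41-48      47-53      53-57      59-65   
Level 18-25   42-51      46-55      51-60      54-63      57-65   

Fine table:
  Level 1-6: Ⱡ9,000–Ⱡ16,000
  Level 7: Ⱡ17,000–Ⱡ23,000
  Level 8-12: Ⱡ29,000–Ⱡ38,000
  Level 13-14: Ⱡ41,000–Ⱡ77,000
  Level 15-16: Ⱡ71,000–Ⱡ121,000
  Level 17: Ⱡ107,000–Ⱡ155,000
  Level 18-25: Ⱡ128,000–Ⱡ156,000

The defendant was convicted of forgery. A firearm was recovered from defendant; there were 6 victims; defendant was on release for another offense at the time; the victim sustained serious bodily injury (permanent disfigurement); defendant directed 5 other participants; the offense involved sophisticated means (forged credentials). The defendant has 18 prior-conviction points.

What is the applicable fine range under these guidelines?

Base offense level for forgery: 7.
S2 applies: 7 + 2 = 9.
S3 applies: 9 + 2 = 11.
S4 does not apply.
S5 applies (level before this adjustment is 11 < 12, so +3): 11 + 3 = 14.
S6 applies: 14 + 2 = 16.
S7 applies: 16 + 2 = 18.
S8 applies: 18 + 2 = 20.
Final offense level: 20.
Level 20 falls in the 18-25 band.
Fine table: Level 18-25 → Ⱡ128,000–Ⱡ156,000.

Ⱡ128,000–Ⱡ156,000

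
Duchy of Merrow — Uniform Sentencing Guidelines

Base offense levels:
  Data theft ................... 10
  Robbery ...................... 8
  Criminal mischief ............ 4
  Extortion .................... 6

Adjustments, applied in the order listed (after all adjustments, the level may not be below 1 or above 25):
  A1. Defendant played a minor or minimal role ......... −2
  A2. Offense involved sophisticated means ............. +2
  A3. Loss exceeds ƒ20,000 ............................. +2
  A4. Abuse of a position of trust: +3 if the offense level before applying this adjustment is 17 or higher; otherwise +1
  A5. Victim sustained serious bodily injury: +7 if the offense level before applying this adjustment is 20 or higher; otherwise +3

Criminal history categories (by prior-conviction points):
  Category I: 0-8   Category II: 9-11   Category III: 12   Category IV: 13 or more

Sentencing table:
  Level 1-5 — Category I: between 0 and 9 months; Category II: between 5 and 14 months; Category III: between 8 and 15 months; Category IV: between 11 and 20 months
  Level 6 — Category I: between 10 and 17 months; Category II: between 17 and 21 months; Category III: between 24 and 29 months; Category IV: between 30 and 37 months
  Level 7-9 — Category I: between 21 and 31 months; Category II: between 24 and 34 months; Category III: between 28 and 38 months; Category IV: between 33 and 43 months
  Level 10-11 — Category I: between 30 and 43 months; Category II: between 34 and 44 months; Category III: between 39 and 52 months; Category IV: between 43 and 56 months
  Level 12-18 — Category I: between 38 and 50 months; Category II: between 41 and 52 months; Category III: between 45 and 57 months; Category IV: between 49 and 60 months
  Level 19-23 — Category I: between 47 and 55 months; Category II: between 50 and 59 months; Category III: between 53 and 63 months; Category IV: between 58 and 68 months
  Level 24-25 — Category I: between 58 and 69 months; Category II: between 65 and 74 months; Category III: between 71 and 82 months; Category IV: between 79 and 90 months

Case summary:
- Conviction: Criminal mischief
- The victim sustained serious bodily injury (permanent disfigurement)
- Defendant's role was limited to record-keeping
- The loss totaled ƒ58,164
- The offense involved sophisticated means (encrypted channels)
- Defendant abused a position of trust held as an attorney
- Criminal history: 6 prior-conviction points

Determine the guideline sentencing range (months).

Base offense level for criminal mischief: 4.
A1 applies: 4 − 2 = 2.
A2 applies: 2 + 2 = 4.
A3 applies: 4 + 2 = 6.
A4 applies (level before this adjustment is 6 < 17, so +1): 6 + 1 = 7.
A5 applies (level before this adjustment is 7 < 20, so +3): 7 + 3 = 10.
Final offense level: 10.
Criminal history: 6 prior points → Category I (0-8).
Level 10 falls in the 10-11 band.
Grid: Level 10-11 × Category I = 30-43 months.

30-43 months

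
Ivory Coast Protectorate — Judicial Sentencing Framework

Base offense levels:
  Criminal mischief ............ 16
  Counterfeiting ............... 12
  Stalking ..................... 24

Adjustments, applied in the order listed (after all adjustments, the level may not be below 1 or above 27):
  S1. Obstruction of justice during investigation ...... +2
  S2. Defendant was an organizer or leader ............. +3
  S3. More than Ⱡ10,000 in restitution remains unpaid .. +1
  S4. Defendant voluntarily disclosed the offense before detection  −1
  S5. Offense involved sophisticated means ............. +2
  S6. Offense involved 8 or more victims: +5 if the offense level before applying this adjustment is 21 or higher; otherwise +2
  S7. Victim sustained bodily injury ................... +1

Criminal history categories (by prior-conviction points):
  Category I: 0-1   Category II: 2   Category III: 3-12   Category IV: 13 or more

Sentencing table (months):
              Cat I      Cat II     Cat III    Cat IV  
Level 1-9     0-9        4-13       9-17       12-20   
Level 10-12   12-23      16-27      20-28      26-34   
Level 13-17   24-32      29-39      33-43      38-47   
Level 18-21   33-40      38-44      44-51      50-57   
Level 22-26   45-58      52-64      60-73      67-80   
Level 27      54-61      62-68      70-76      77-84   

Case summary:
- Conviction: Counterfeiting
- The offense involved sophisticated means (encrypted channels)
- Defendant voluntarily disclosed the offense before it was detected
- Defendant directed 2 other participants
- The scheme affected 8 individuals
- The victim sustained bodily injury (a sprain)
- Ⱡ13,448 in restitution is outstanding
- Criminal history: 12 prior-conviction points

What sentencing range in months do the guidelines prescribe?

Base offense level for counterfeiting: 12.
S1 does not apply.
S2 applies: 12 + 3 = 15.
S3 applies: 15 + 1 = 16.
S4 applies: 16 − 1 = 15.
S5 applies: 15 + 2 = 17.
S6 applies (level before this adjustment is 17 < 21, so +2): 17 + 2 = 19.
S7 applies: 19 + 1 = 20.
Final offense level: 20.
Criminal history: 12 prior points → Category III (3-12).
Level 20 falls in the 18-21 band.
Grid: Level 18-21 × Category III = 44-51 months.

44-51 months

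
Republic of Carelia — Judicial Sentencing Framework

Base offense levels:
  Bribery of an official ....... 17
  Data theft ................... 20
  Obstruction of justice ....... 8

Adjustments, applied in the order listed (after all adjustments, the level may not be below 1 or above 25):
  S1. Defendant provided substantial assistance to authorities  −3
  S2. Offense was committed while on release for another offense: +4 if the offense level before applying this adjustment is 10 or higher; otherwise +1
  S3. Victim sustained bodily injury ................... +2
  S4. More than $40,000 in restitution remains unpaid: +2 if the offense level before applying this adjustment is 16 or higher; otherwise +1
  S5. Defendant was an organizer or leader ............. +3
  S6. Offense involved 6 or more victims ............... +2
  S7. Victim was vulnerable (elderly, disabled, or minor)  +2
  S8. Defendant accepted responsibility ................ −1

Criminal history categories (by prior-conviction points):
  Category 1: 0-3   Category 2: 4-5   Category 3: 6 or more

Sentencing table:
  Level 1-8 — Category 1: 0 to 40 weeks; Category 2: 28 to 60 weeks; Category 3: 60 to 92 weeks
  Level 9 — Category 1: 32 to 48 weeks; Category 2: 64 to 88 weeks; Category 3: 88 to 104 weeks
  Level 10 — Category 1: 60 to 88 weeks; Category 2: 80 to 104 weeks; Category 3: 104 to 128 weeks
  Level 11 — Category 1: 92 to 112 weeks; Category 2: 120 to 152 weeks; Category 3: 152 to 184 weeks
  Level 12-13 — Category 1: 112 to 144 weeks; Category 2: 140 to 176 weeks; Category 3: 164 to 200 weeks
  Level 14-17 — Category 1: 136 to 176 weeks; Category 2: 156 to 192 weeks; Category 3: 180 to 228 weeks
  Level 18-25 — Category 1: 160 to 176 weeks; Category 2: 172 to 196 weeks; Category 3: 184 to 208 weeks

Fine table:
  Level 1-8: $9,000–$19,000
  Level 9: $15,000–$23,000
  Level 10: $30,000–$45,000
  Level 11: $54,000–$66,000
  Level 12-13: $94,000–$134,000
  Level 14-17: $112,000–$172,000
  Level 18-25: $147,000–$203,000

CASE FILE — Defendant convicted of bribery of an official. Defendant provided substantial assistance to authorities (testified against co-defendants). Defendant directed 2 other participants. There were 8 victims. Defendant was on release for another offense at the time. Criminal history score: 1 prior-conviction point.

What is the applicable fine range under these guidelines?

$147,000–$203,000

Base offense level for bribery of an official: 17.
S1 applies: 17 − 3 = 14.
S2 applies (level before this adjustment is 14 ≥ 10, so +4): 14 + 4 = 18.
S3 does not apply.
S5 applies: 18 + 3 = 21.
S6 applies: 21 + 2 = 23.
Final offense level: 23.
Level 23 falls in the 18-25 band.
Fine table: Level 18-25 → $147,000–$203,000.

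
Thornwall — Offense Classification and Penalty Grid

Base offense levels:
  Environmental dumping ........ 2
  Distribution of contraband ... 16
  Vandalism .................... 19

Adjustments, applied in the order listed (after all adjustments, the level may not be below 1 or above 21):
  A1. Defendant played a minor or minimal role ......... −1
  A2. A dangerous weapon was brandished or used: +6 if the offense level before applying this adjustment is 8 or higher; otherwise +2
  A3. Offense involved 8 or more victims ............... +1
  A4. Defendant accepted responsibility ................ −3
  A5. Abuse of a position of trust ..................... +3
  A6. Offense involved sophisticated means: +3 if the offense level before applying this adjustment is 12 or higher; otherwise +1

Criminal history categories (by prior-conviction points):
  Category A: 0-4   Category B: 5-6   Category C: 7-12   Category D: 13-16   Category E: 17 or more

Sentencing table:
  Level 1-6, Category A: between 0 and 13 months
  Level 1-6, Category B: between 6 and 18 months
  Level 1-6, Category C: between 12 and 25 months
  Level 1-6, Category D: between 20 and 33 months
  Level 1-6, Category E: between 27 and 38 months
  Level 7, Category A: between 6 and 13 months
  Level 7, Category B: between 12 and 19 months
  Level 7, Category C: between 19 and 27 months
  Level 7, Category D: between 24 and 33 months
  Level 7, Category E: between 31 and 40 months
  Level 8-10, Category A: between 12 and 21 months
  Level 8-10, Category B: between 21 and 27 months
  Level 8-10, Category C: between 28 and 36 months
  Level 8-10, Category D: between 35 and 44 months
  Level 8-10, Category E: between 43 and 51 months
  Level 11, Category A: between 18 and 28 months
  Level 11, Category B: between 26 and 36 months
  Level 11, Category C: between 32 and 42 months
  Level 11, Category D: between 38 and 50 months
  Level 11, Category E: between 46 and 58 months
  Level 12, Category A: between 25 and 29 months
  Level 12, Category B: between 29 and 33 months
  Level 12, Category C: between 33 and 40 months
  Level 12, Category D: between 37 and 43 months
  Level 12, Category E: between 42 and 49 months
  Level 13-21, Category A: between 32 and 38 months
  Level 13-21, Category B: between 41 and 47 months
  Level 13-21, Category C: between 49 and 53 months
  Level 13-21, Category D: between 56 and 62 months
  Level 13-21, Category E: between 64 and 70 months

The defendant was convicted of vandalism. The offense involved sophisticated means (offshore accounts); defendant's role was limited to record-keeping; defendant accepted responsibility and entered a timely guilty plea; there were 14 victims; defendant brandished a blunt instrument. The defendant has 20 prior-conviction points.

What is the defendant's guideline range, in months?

64-70 months

Base offense level for vandalism: 19.
A1 applies: 19 − 1 = 18.
A2 applies (level before this adjustment is 18 ≥ 8, so +6): 18 + 6 = 24.
A3 applies: 24 + 1 = 25.
A4 applies: 25 − 3 = 22.
A6 applies (level before this adjustment is 22 ≥ 12, so +3): 22 + 3 = 25.
Level 25 exceeds the maximum of 21; capped at 21.
Final offense level: 21.
Criminal history: 20 prior points → Category E (17+).
Level 21 falls in the 13-21 band.
Grid: Level 13-21 × Category E = 64-70 months.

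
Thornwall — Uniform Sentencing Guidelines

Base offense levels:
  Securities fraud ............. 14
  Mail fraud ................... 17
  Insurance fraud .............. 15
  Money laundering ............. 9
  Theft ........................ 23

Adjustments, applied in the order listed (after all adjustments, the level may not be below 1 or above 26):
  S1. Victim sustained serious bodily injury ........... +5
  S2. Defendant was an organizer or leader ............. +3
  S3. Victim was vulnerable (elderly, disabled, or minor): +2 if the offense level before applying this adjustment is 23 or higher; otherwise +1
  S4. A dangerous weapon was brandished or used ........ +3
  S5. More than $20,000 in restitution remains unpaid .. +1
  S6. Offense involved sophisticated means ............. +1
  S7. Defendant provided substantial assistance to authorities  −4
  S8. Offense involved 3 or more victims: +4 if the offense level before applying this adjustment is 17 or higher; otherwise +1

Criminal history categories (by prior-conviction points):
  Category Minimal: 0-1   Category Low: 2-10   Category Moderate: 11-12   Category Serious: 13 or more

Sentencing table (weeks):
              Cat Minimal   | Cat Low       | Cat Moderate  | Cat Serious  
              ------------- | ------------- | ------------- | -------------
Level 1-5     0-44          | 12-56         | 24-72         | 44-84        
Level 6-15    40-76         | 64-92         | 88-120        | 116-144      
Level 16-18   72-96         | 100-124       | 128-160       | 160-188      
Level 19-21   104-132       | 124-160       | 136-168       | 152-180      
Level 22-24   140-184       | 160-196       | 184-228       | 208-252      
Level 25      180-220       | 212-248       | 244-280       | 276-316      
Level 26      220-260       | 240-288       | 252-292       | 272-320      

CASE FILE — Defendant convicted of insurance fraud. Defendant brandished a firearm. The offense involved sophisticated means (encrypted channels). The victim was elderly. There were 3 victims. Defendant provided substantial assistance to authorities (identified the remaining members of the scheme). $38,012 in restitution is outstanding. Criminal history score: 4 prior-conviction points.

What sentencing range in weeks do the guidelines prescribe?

Base offense level for insurance fraud: 15.
S1 does not apply.
S2 does not apply.
S3 applies (level before this adjustment is 15 < 23, so +1): 15 + 1 = 16.
S4 applies: 16 + 3 = 19.
S5 applies: 19 + 1 = 20.
S6 applies: 20 + 1 = 21.
S7 applies: 21 − 4 = 17.
S8 applies (level before this adjustment is 17 ≥ 17, so +4): 17 + 4 = 21.
Final offense level: 21.
Criminal history: 4 prior points → Category Low (2-10).
Level 21 falls in the 19-21 band.
Grid: Level 19-21 × Category Low = 124-160 weeks.

124-160 weeks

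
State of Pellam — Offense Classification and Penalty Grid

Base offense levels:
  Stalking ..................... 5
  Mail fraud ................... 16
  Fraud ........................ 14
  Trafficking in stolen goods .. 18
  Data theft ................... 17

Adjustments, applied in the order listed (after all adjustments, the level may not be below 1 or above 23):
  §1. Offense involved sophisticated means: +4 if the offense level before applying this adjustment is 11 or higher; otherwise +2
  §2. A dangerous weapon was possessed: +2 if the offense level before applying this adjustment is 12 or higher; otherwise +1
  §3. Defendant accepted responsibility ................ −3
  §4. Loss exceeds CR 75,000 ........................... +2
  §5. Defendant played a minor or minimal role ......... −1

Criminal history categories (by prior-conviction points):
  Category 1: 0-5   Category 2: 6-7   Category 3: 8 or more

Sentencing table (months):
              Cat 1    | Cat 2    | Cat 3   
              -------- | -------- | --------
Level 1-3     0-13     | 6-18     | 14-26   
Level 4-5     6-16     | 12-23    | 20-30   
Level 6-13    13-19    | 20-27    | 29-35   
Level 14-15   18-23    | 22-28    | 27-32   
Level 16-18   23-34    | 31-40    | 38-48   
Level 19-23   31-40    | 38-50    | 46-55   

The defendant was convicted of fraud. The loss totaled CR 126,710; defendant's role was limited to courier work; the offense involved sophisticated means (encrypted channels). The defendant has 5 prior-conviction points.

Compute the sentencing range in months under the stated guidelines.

Base offense level for fraud: 14.
§1 applies (level before this adjustment is 14 ≥ 11, so +4): 14 + 4 = 18.
§3 does not apply.
§4 applies: 18 + 2 = 20.
§5 applies: 20 − 1 = 19.
Final offense level: 19.
Criminal history: 5 prior points → Category 1 (0-5).
Level 19 falls in the 19-23 band.
Grid: Level 19-23 × Category 1 = 31-40 months.

31-40 months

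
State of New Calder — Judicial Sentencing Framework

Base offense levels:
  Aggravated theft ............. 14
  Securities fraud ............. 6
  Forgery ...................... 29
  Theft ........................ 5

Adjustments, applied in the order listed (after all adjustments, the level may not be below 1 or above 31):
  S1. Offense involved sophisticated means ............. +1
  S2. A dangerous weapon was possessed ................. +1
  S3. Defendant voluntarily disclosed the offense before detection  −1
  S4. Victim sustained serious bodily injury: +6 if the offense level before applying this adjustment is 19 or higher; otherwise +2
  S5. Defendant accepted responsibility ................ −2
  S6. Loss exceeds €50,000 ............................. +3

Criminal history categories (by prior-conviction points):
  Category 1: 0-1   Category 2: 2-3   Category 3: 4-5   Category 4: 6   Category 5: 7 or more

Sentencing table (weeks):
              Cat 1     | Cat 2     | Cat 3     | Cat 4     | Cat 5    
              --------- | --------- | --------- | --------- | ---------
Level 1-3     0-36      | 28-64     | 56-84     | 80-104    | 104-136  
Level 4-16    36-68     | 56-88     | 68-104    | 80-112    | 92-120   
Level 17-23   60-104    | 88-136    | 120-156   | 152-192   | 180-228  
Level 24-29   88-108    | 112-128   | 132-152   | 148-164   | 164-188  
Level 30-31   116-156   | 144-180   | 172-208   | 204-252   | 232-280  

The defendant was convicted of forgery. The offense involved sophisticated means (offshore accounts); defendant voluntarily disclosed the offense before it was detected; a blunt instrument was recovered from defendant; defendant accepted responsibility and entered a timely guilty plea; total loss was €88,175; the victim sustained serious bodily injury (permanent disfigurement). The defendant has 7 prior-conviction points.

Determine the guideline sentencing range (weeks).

Base offense level for forgery: 29.
S1 applies: 29 + 1 = 30.
S2 applies: 30 + 1 = 31.
S3 applies: 31 − 1 = 30.
S4 applies (level before this adjustment is 30 ≥ 19, so +6): 30 + 6 = 36.
S5 applies: 36 − 2 = 34.
S6 applies: 34 + 3 = 37.
Level 37 exceeds the maximum of 31; capped at 31.
Final offense level: 31.
Criminal history: 7 prior points → Category 5 (7+).
Level 31 falls in the 30-31 band.
Grid: Level 30-31 × Category 5 = 232-280 weeks.

232-280 weeks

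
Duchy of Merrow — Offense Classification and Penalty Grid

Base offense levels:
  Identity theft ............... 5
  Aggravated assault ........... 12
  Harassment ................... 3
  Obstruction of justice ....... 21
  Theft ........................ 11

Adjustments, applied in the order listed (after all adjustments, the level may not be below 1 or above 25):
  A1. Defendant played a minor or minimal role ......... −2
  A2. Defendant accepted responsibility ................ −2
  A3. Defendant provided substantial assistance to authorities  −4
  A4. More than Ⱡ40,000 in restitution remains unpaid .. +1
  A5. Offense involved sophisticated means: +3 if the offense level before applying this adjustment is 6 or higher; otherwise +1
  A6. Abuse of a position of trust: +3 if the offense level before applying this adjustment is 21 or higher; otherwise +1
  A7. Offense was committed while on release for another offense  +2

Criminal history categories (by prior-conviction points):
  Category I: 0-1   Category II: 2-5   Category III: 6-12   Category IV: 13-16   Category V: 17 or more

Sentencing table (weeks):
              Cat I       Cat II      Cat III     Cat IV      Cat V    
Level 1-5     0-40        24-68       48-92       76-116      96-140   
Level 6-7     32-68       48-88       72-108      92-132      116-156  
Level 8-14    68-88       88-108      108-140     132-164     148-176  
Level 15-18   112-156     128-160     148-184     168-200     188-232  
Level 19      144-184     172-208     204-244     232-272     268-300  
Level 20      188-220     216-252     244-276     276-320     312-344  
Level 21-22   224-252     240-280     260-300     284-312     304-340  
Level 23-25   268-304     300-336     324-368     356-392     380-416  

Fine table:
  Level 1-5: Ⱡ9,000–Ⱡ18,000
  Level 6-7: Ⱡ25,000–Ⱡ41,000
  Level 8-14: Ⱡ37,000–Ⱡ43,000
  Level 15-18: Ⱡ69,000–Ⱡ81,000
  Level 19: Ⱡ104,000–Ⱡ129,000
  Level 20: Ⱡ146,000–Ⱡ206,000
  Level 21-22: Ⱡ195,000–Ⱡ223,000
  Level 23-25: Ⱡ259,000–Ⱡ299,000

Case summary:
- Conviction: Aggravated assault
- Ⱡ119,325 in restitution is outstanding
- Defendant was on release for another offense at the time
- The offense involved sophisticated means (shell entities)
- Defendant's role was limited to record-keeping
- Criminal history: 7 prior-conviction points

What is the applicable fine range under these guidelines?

Ⱡ69,000–Ⱡ81,000

Base offense level for aggravated assault: 12.
A1 applies: 12 − 2 = 10.
A2 does not apply.
A3 does not apply.
A4 applies: 10 + 1 = 11.
A5 applies (level before this adjustment is 11 ≥ 6, so +3): 11 + 3 = 14.
A7 applies: 14 + 2 = 16.
Final offense level: 16.
Level 16 falls in the 15-18 band.
Fine table: Level 15-18 → Ⱡ69,000–Ⱡ81,000.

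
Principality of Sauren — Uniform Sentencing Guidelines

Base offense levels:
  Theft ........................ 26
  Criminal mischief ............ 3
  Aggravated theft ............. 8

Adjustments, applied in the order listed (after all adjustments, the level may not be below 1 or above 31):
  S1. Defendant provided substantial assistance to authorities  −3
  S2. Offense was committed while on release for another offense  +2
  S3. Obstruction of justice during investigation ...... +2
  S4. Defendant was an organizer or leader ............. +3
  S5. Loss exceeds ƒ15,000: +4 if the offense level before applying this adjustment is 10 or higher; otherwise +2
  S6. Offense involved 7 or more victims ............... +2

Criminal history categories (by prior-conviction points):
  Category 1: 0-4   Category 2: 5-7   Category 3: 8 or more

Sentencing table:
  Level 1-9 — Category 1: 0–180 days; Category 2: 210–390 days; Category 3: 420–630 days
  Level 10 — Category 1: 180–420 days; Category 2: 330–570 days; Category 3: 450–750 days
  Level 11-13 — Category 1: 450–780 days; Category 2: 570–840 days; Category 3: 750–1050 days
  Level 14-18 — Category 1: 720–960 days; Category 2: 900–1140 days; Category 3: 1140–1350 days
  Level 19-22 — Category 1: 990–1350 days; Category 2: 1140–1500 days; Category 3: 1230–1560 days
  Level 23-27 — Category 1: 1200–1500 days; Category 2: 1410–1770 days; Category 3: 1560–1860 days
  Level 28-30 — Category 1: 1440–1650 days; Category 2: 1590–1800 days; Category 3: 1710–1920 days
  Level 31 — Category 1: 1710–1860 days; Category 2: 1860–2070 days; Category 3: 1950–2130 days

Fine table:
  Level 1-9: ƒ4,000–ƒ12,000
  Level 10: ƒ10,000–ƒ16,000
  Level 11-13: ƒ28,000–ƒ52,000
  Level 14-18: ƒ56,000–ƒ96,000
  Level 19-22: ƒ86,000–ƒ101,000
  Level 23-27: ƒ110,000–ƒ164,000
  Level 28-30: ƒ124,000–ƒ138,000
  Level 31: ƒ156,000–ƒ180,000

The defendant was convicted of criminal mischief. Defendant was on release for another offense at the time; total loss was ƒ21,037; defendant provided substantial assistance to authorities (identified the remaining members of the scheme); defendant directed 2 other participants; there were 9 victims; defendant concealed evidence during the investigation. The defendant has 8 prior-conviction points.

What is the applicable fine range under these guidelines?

ƒ28,000–ƒ52,000

Base offense level for criminal mischief: 3.
S1 applies: 3 − 3 = 0.
S2 applies: 0 + 2 = 2.
S3 applies: 2 + 2 = 4.
S4 applies: 4 + 3 = 7.
S5 applies (level before this adjustment is 7 < 10, so +2): 7 + 2 = 9.
S6 applies: 9 + 2 = 11.
Final offense level: 11.
Level 11 falls in the 11-13 band.
Fine table: Level 11-13 → ƒ28,000–ƒ52,000.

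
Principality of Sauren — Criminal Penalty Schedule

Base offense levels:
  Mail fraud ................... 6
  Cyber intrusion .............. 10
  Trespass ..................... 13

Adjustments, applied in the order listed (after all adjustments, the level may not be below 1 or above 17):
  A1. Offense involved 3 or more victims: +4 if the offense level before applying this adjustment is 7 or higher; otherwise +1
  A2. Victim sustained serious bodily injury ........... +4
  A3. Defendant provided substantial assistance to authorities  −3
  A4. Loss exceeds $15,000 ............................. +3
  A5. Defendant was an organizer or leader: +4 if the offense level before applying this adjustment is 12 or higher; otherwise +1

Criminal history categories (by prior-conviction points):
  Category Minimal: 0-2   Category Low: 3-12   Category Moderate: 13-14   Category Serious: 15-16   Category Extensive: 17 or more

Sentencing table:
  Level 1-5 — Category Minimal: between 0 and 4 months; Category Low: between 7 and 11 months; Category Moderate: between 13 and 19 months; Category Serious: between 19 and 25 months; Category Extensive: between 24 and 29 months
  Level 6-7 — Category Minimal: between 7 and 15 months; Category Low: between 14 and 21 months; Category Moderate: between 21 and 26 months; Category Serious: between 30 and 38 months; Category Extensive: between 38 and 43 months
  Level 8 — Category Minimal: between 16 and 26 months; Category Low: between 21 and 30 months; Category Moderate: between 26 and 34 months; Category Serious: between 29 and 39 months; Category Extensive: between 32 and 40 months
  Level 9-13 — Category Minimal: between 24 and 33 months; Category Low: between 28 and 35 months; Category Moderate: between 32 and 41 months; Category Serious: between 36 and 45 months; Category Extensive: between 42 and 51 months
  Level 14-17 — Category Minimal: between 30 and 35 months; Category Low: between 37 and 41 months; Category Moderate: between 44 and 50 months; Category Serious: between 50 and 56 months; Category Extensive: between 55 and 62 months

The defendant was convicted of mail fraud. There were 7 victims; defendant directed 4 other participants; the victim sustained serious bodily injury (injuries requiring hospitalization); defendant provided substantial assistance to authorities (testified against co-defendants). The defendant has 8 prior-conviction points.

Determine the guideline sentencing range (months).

Base offense level for mail fraud: 6.
A1 applies (level before this adjustment is 6 < 7, so +1): 6 + 1 = 7.
A2 applies: 7 + 4 = 11.
A3 applies: 11 − 3 = 8.
A4 does not apply.
A5 applies (level before this adjustment is 8 < 12, so +1): 8 + 1 = 9.
Final offense level: 9.
Criminal history: 8 prior points → Category Low (3-12).
Level 9 falls in the 9-13 band.
Grid: Level 9-13 × Category Low = 28-35 months.

28-35 months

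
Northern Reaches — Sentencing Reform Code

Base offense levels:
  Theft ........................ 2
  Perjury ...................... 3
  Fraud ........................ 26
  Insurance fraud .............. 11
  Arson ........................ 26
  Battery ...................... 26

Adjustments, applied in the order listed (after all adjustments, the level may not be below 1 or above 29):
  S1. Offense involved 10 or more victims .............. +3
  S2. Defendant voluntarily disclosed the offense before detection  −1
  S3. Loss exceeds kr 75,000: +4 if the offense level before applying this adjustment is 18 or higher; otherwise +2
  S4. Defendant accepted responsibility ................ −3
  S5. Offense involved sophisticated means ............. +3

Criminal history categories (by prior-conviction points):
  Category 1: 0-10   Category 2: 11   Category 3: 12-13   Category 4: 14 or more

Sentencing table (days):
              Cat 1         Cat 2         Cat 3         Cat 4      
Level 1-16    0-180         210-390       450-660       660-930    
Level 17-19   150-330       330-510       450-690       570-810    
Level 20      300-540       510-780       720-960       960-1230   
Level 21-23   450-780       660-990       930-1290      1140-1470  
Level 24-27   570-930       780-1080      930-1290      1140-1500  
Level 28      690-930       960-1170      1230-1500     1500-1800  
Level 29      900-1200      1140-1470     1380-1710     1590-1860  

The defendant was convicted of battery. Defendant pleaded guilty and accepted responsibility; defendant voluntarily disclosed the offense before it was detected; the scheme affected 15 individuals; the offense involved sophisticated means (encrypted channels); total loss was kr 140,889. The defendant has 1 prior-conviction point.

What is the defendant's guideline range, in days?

Base offense level for battery: 26.
S1 applies: 26 + 3 = 29.
S2 applies: 29 − 1 = 28.
S3 applies (level before this adjustment is 28 ≥ 18, so +4): 28 + 4 = 32.
S4 applies: 32 − 3 = 29.
S5 applies: 29 + 3 = 32.
Level 32 exceeds the maximum of 29; capped at 29.
Final offense level: 29.
Criminal history: 1 prior point → Category 1 (0-10).
Level 29 falls in the 29 band.
Grid: Level 29 × Category 1 = 900-1200 days.

900-1200 days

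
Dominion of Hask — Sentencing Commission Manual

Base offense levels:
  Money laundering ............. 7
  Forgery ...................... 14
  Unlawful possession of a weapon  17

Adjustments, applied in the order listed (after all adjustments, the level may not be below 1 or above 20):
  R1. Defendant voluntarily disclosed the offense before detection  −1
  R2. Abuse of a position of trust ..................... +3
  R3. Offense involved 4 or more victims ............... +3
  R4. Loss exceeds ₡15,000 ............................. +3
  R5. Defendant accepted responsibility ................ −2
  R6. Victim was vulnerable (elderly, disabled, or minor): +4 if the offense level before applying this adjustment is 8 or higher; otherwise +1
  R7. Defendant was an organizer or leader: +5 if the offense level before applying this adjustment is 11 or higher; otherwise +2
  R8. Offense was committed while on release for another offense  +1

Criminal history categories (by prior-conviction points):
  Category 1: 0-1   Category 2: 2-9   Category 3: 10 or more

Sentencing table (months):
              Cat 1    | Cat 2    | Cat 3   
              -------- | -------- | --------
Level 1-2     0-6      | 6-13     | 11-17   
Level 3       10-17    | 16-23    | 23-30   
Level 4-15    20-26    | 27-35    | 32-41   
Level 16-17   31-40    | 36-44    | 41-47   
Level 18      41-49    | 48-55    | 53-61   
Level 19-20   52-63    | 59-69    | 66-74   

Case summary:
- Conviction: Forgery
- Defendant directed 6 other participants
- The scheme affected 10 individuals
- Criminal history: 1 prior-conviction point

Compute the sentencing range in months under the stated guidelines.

52-63 months

Base offense level for forgery: 14.
R3 applies: 14 + 3 = 17.
R5 does not apply.
R7 applies (level before this adjustment is 17 ≥ 11, so +5): 17 + 5 = 22.
R8 does not apply.
Level 22 exceeds the maximum of 20; capped at 20.
Final offense level: 20.
Criminal history: 1 prior point → Category 1 (0-1).
Level 20 falls in the 19-20 band.
Grid: Level 19-20 × Category 1 = 52-63 months.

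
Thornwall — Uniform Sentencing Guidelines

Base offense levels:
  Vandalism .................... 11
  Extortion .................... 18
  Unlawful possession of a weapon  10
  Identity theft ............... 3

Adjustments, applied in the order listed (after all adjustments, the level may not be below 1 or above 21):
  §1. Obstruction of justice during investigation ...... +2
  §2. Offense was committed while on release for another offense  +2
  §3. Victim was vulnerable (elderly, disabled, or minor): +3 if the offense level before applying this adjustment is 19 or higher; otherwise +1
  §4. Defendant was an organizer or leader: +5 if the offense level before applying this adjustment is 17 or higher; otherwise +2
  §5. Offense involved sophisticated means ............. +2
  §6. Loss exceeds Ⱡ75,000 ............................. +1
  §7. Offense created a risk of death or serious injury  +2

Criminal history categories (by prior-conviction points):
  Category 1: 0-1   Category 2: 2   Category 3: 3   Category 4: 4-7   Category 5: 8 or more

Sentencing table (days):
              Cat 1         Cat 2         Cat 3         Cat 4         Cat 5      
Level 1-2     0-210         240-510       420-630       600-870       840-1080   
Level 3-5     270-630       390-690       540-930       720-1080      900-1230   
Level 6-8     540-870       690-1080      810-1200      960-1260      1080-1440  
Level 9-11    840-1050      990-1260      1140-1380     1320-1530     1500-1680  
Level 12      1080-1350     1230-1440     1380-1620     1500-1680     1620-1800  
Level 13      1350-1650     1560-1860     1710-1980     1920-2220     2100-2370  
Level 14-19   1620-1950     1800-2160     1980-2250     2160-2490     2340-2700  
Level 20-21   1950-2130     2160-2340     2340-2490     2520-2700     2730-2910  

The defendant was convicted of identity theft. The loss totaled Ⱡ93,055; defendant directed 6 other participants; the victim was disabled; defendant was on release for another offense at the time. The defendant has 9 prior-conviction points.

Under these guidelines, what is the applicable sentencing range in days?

Base offense level for identity theft: 3.
§2 applies: 3 + 2 = 5.
§3 applies (level before this adjustment is 5 < 19, so +1): 5 + 1 = 6.
§4 applies (level before this adjustment is 6 < 17, so +2): 6 + 2 = 8.
§5 does not apply.
§6 applies: 8 + 1 = 9.
Final offense level: 9.
Criminal history: 9 prior points → Category 5 (8+).
Level 9 falls in the 9-11 band.
Grid: Level 9-11 × Category 5 = 1500-1680 days.

1500-1680 days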